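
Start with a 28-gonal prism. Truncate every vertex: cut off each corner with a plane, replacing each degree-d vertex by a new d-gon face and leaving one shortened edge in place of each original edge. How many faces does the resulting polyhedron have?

The base solid has V = 56, E = 84, F = 30.
Truncation replaces each original edge-end by a new vertex, so V′ = 2E = 168.
Each original edge survives, and each old vertex of degree d contributes d new edges; summing degrees gives Σd = 2E, so E′ = E + 2E = 3E = 252.
Each original face survives and each original vertex becomes one new face: F′ = F + V = 86.

86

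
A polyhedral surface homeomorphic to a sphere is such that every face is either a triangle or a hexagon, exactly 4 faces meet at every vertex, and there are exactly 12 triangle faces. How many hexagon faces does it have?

Let x be the number of hexagons; then F = 12 + x.
Edge–face incidences: 2E = 3·12 + 6·x = 36 + 6x.
Every vertex has degree 4, so 4V = 2E.
Euler: V − E + F = 2 ⇒ (2E)/4 − E + (12 + x) = 2.
Multiply by 8: 2·(2E) − 4·(2E) + 8·(12 + x) = 16, i.e. 96 + 8x − 2·(36 + 6x) = 16.
Collecting terms: −4x + 24 = 16, so −4x = −8, so x = 2.
Then 2E = 36 + 6·2 = 48, so E = 24, V = 2E/4 = 12, F = 12 + 2 = 14.

2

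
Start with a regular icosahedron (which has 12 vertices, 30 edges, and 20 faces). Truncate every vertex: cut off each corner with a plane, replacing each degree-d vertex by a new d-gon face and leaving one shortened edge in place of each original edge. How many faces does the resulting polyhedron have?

32

Truncation replaces each original edge-end by a new vertex, so V′ = 2E = 60.
Each original edge survives, and each old vertex of degree d contributes d new edges; summing degrees gives Σd = 2E, so E′ = E + 2E = 3E = 90.
Each original face survives and each original vertex becomes one new face: F′ = F + V = 32.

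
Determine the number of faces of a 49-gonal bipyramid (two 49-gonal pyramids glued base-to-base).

98

A bipyramid over an n-gon has 2n triangular faces and n + 2 vertices: V = 49 + 2 = 51, E = 3·49 = 147, F = 2·49 = 98.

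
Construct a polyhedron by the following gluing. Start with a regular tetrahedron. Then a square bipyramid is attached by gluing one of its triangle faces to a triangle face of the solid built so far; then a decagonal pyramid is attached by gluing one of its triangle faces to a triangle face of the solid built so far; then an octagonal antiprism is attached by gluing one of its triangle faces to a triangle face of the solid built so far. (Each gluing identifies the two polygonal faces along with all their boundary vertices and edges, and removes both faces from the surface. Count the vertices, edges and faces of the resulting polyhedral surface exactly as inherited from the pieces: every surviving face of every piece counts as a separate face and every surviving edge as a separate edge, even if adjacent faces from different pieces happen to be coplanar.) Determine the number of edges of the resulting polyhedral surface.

61

A regular tetrahedron: V=4, E=6, F=4.
Attach a square bipyramid (V=6, E=12, F=8) along a 3-gon: merge 3 vertices and 3 edges, delete both glued faces → V=7, E=15, F=10.
Attach a decagonal pyramid (V=11, E=20, F=11) along a 3-gon: merge 3 vertices and 3 edges, delete both glued faces → V=15, E=32, F=19.
Attach an octagonal antiprism (V=16, E=32, F=18) along a 3-gon: merge 3 vertices and 3 edges, delete both glued faces → V=28, E=61, F=35.
Check: V − E + F = 28 − 61 + 35 = 2.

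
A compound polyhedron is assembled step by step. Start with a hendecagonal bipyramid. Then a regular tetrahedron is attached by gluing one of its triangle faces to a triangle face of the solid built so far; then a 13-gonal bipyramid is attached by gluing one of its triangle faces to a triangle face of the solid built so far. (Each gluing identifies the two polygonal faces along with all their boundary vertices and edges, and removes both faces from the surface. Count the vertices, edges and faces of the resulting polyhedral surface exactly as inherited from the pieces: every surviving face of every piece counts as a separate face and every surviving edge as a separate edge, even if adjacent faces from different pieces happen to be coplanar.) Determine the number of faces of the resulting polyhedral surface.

A hendecagonal bipyramid: V=13, E=33, F=22.
Attach a regular tetrahedron (V=4, E=6, F=4) along a 3-gon: merge 3 vertices and 3 edges, delete both glued faces → V=14, E=36, F=24.
Attach a 13-gonal bipyramid (V=15, E=39, F=26) along a 3-gon: merge 3 vertices and 3 edges, delete both glued faces → V=26, E=72, F=48.
Check: V − E + F = 26 − 72 + 48 = 2.

48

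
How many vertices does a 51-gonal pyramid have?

52

A pyramid on an n-gon base has one n-gon and n triangles: V = 51 + 1 = 52, E = 2·51 = 102, F = 51 + 1 = 52.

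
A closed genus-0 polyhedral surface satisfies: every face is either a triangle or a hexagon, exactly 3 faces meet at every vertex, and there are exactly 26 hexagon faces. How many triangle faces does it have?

4

Let x be the number of triangles; then F = 26 + x.
Edge–face incidences: 2E = 6·26 + 3·x = 156 + 3x.
Every vertex has degree 3, so 3V = 2E.
Euler: V − E + F = 2 ⇒ (2E)/3 − E + (26 + x) = 2.
Multiply by 6: 2·(2E) − 3·(2E) + 6·(26 + x) = 12, i.e. 156 + 6x − (156 + 3x) = 12.
Collecting terms: 3x = 12, so x = 4.
Then 2E = 156 + 3·4 = 168, so E = 84, V = 2E/3 = 56, F = 26 + 4 = 30.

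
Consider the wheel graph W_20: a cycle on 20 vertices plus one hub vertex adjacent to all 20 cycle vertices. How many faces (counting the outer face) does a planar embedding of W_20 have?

W_20 has V = 20 + 1 = 21 vertices and E = 2·20 = 40 edges.
By Euler's formula F = 2 − V + E = 2 − 21 + 40 = 21.

21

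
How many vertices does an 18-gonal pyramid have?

A pyramid on an n-gon base has one n-gon and n triangles: V = 18 + 1 = 19, E = 2·18 = 36, F = 18 + 1 = 19.
Check: V − E + F = 19 − 36 + 19 = 2.

19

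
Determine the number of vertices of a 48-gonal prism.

A prism on an n-gon has two n-gon bases and n rectangular sides: V = 2·48 = 96, E = 3·48 = 144, F = 48 + 2 = 50.
Check: V − E + F = 96 − 144 + 50 = 2.

96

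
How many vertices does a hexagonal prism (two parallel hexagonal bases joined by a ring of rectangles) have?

A prism on an n-gon has two n-gon bases and n rectangular sides: V = 2·6 = 12, E = 3·6 = 18, F = 6 + 2 = 8.

12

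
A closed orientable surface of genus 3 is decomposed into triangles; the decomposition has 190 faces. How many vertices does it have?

91

χ = 2 − 2·3 = -4, and every face is a triangle so 3F = 2E.
E = 3·190/2 = 285. Then V = -4 + E − F = -4 + 285 − 190 = 91.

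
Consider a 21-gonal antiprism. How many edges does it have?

An antiprism on an n-gon has two n-gon caps and 2n triangles: V = 2·21 = 42, E = 4·21 = 84, F = 2·21 + 2 = 44.

84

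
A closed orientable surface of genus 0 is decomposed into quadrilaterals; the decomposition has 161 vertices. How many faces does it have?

χ = 2 − 2·0 = 2, and every face is a square so 4F = 2E.
V − E + F = 2 with E = 4F/2 gives 161 − (4/2 − 1)·F = 2, so F = 159 and E = 318.

159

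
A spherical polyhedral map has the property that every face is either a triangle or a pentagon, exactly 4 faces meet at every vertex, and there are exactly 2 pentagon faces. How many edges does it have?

Let x be the number of triangles; then F = 2 + x.
Edge–face incidences: 2E = 5·2 + 3·x = 10 + 3x.
Every vertex has degree 4, so 4V = 2E.
Euler: V − E + F = 2 ⇒ (2E)/4 − E + (2 + x) = 2.
Multiply by 8: 2·(2E) − 4·(2E) + 8·(2 + x) = 16, i.e. 16 + 8x − 2·(10 + 3x) = 16.
Collecting terms: 2x − 4 = 16, so 2x = 20, so x = 10.
Then 2E = 10 + 3·10 = 40, so E = 20, V = 2E/4 = 10, F = 2 + 10 = 12.

20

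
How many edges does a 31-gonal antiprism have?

An antiprism on an n-gon has two n-gon caps and 2n triangles: V = 2·31 = 62, E = 4·31 = 124, F = 2·31 + 2 = 64.

124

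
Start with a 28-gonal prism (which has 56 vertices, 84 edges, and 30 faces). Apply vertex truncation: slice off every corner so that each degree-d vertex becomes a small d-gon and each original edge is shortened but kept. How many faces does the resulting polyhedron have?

Truncation replaces each original edge-end by a new vertex, so V′ = 2E = 168.
Each original edge survives, and each old vertex of degree d contributes d new edges; summing degrees gives Σd = 2E, so E′ = E + 2E = 3E = 252.
Each original face survives and each original vertex becomes one new face: F′ = F + V = 86.

86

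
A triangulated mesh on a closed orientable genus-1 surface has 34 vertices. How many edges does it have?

102

χ = 2 − 2·1 = 0, and every face is a triangle so 3F = 2E.
V − E + F = 0 with E = 3F/2 gives 34 − (3/2 − 1)·F = 0, so F = 68 and E = 102.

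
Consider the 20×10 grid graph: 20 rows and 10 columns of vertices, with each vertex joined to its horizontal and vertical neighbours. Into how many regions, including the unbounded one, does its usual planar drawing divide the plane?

172

The grid has V = 20·10 = 200 vertices and E = 20·9 + 10·19 = 370 edges.
F = 2 − V + E = 2 − 200 + 370 = 172.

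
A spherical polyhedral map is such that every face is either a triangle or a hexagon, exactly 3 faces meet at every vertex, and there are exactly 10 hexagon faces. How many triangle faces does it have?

4

Let x be the number of triangles; then F = 10 + x.
Edge–face incidences: 2E = 6·10 + 3·x = 60 + 3x.
Every vertex has degree 3, so 3V = 2E.
Euler: V − E + F = 2 ⇒ (2E)/3 − E + (10 + x) = 2.
Multiply by 6: 2·(2E) − 3·(2E) + 6·(10 + x) = 12, i.e. 60 + 6x − (60 + 3x) = 12.
Collecting terms: 3x = 12, so x = 4.
Then 2E = 60 + 3·4 = 72, so E = 36, V = 2E/3 = 24, F = 10 + 4 = 14.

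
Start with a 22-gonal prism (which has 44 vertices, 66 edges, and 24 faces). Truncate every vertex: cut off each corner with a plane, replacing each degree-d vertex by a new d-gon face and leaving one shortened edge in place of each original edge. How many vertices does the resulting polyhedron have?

132

Truncation replaces each original edge-end by a new vertex, so V′ = 2E = 132.
Each original edge survives, and each old vertex of degree d contributes d new edges; summing degrees gives Σd = 2E, so E′ = E + 2E = 3E = 198.
Each original face survives and each original vertex becomes one new face: F′ = F + V = 68.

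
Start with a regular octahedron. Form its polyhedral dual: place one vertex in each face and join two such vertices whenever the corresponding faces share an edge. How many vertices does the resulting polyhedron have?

8

The base solid has V = 6, E = 12, F = 8.
The dual swaps V and F and preserves E: V′ = F = 8, E′ = E = 12, F′ = V = 6.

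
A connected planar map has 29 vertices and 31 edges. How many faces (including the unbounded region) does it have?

4

Euler's formula for a connected plane graph: V − E + F = 2, so F = 2 − 29 + 31 = 4.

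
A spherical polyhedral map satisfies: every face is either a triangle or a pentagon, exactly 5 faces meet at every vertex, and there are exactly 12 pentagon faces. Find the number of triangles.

Let x be the number of triangles; then F = 12 + x.
Edge–face incidences: 2E = 5·12 + 3·x = 60 + 3x.
Every vertex has degree 5, so 5V = 2E.
Euler: V − E + F = 2 ⇒ (2E)/5 − E + (12 + x) = 2.
Multiply by 10: 2·(2E) − 5·(2E) + 10·(12 + x) = 20, i.e. 120 + 10x − 3·(60 + 3x) = 20.
Collecting terms: x − 60 = 20, so x = 80.
Then 2E = 60 + 3·80 = 300, so E = 150, V = 2E/5 = 60, F = 12 + 80 = 92.

80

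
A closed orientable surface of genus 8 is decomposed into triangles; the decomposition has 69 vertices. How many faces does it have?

χ = 2 − 2·8 = -14, and every face is a triangle so 3F = 2E.
V − E + F = -14 with E = 3F/2 gives 69 − (3/2 − 1)·F = -14, so F = 166 and E = 249.

166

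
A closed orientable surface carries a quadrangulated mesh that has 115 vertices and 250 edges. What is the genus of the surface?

Every face is a square and each edge borders two faces, so 4F = 2·250, giving F = 125.
χ = V − E + F = 115 − 250 + 125 = -10.
For a closed orientable surface χ = 2 − 2g, so g = (2 − (-10))/2 = 6.

6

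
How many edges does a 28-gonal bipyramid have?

84

A bipyramid over an n-gon has 2n triangular faces and n + 2 vertices: V = 28 + 2 = 30, E = 3·28 = 84, F = 2·28 = 56.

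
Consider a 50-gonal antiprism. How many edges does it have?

200

An antiprism on an n-gon has two n-gon caps and 2n triangles: V = 2·50 = 100, E = 4·50 = 200, F = 2·50 + 2 = 102.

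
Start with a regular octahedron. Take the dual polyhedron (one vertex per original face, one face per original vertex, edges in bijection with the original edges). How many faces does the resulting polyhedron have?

6

The base solid has V = 6, E = 12, F = 8.
The dual swaps V and F and preserves E: V′ = F = 8, E′ = E = 12, F′ = V = 6.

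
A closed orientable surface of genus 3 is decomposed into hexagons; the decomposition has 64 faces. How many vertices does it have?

124

χ = 2 − 2·3 = -4, and every face is a hexagon so 6F = 2E.
E = 6·64/2 = 192. Then V = -4 + E − F = -4 + 192 − 64 = 124.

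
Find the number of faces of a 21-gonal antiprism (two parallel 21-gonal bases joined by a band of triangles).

44

An antiprism on an n-gon has two n-gon caps and 2n triangles: V = 2·21 = 42, E = 4·21 = 84, F = 2·21 + 2 = 44.
Check: V − E + F = 42 − 84 + 44 = 2.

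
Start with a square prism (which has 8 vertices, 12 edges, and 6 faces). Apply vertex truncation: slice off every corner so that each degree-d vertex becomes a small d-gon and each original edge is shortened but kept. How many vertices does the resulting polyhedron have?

24

Truncation replaces each original edge-end by a new vertex, so V′ = 2E = 24.
Each original edge survives, and each old vertex of degree d contributes d new edges; summing degrees gives Σd = 2E, so E′ = E + 2E = 3E = 36.
Each original face survives and each original vertex becomes one new face: F′ = F + V = 14.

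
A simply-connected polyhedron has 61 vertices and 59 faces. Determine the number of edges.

118

Here V − E + F = 2.
E = V + F − (2) = 61 + 59 − (2) = 118.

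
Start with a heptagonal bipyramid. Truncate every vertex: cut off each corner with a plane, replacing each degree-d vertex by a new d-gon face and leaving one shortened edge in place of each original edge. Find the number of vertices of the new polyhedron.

The base solid has V = 9, E = 21, F = 14.
Truncation replaces each original edge-end by a new vertex, so V′ = 2E = 42.
Each original edge survives, and each old vertex of degree d contributes d new edges; summing degrees gives Σd = 2E, so E′ = E + 2E = 3E = 63.
Each original face survives and each original vertex becomes one new face: F′ = F + V = 23.

42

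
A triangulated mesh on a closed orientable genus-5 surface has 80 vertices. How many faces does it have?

176

χ = 2 − 2·5 = -8, and every face is a triangle so 3F = 2E.
V − E + F = -8 with E = 3F/2 gives 80 − (3/2 − 1)·F = -8, so F = 176 and E = 264.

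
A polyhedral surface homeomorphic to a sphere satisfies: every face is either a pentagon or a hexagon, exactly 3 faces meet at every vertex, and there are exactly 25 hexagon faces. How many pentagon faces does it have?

12

Let x be the number of pentagons; then F = 25 + x.
Edge–face incidences: 2E = 6·25 + 5·x = 150 + 5x.
Every vertex has degree 3, so 3V = 2E.
Euler: V − E + F = 2 ⇒ (2E)/3 − E + (25 + x) = 2.
Multiply by 6: 2·(2E) − 3·(2E) + 6·(25 + x) = 12, i.e. 150 + 6x − (150 + 5x) = 12.
Collecting terms: x = 12.
Then 2E = 150 + 5·12 = 210, so E = 105, V = 2E/3 = 70, F = 25 + 12 = 37.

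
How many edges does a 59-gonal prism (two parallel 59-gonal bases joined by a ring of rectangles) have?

A prism on an n-gon has two n-gon bases and n rectangular sides: V = 2·59 = 118, E = 3·59 = 177, F = 59 + 2 = 61.

177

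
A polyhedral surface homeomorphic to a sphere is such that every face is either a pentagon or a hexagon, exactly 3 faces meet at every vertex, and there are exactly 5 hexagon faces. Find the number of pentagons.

Let x be the number of pentagons; then F = 5 + x.
Edge–face incidences: 2E = 6·5 + 5·x = 30 + 5x.
Every vertex has degree 3, so 3V = 2E.
Euler: V − E + F = 2 ⇒ (2E)/3 − E + (5 + x) = 2.
Multiply by 6: 2·(2E) − 3·(2E) + 6·(5 + x) = 12, i.e. 30 + 6x − (30 + 5x) = 12.
Collecting terms: x = 12.
Then 2E = 30 + 5·12 = 90, so E = 45, V = 2E/3 = 30, F = 5 + 12 = 17.

12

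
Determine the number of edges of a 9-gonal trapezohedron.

The n-trapezohedron (dual of the n-antiprism) has V = 2·9 + 2 = 20, E = 4·9 = 36, F = 2·9 = 18.

36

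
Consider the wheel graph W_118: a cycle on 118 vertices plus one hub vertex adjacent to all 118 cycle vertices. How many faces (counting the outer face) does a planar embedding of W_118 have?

W_118 has V = 118 + 1 = 119 vertices and E = 2·118 = 236 edges.
By Euler's formula F = 2 − V + E = 2 − 119 + 236 = 119.

119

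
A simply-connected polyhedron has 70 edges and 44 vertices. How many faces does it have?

Here V − E + F = 2.
F = 2 − V + E = 2 − 44 + 70 = 28.

28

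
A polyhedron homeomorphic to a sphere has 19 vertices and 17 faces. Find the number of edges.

34

Here V − E + F = 2.
E = V + F − (2) = 19 + 17 − (2) = 34.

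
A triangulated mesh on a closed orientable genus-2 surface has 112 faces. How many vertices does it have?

54

χ = 2 − 2·2 = -2, and every face is a triangle so 3F = 2E.
E = 3·112/2 = 168. Then V = -2 + E − F = -2 + 168 − 112 = 54.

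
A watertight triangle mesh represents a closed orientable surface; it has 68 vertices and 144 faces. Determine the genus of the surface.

3

Every face is a triangle, so 2E = 3·144 = 432, giving E = 216.
χ = V − E + F = 68 − 216 + 144 = -4.
For a closed orientable surface χ = 2 − 2g, so g = (2 − (-4))/2 = 3.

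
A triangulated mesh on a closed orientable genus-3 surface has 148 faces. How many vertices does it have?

χ = 2 − 2·3 = -4, and every face is a triangle so 3F = 2E.
E = 3·148/2 = 222. Then V = -4 + E − F = -4 + 222 − 148 = 70.

70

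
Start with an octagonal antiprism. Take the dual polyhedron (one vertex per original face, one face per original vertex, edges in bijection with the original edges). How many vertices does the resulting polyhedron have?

18

The base solid has V = 16, E = 32, F = 18.
The dual swaps V and F and preserves E: V′ = F = 18, E′ = E = 32, F′ = V = 16.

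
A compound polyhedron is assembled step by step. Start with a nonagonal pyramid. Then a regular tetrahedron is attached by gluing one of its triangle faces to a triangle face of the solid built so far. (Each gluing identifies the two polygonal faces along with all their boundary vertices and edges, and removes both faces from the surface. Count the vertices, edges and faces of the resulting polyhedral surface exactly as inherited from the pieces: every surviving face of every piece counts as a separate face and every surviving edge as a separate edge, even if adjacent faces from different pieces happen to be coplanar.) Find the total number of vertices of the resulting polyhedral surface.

A nonagonal pyramid: V=10, E=18, F=10.
Attach a regular tetrahedron (V=4, E=6, F=4) along a 3-gon: merge 3 vertices and 3 edges, delete both glued faces → V=11, E=21, F=12.
Check: V − E + F = 11 − 21 + 12 = 2.

11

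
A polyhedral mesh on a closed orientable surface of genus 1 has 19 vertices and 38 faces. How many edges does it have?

57

For a closed orientable surface of genus 1, χ = 2 − 2·1 = 0.
E = V + F − (0) = 19 + 38 − (0) = 57.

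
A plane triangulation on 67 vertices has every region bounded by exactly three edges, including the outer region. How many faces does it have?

130

In a plane triangulation 3F = 2E and V − E + F = 2, so F = 2V − 4 = 2·67 − 4 = 130.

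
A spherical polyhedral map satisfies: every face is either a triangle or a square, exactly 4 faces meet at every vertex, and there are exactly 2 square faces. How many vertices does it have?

Let x be the number of triangles; then F = 2 + x.
Edge–face incidences: 2E = 4·2 + 3·x = 8 + 3x.
Every vertex has degree 4, so 4V = 2E.
Euler: V − E + F = 2 ⇒ (2E)/4 − E + (2 + x) = 2.
Multiply by 8: 2·(2E) − 4·(2E) + 8·(2 + x) = 16, i.e. 16 + 8x − 2·(8 + 3x) = 16.
Collecting terms: 2x = 16, so x = 8.
Then 2E = 8 + 3·8 = 32, so E = 16, V = 2E/4 = 8, F = 2 + 8 = 10.

8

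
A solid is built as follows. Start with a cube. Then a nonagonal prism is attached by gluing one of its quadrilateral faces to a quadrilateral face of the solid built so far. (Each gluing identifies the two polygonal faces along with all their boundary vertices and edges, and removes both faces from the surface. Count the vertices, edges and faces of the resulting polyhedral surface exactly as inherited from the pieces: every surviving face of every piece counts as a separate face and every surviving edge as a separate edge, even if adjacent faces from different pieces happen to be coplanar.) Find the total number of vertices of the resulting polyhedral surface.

22

A cube: V=8, E=12, F=6.
Attach a nonagonal prism (V=18, E=27, F=11) along a 4-gon: merge 4 vertices and 4 edges, delete both glued faces → V=22, E=35, F=15.
Check: V − E + F = 22 − 35 + 15 = 2.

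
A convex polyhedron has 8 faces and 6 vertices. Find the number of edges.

Here V − E + F = 2.
E = V + F − (2) = 6 + 8 − (2) = 12.

12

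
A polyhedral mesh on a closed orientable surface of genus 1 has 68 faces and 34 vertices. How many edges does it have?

For a closed orientable surface of genus 1, χ = 2 − 2·1 = 0.
E = V + F − (0) = 34 + 68 − (0) = 102.

102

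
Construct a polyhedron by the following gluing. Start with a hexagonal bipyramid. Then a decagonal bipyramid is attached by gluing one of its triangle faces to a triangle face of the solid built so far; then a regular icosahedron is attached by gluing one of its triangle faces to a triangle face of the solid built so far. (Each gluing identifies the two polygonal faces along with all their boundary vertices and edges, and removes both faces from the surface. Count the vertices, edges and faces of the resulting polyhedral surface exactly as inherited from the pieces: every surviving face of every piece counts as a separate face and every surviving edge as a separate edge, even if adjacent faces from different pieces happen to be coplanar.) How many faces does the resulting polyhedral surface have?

A hexagonal bipyramid: V=8, E=18, F=12.
Attach a decagonal bipyramid (V=12, E=30, F=20) along a 3-gon: merge 3 vertices and 3 edges, delete both glued faces → V=17, E=45, F=30.
Attach a regular icosahedron (V=12, E=30, F=20) along a 3-gon: merge 3 vertices and 3 edges, delete both glued faces → V=26, E=72, F=48.
Check: V − E + F = 26 − 72 + 48 = 2.

48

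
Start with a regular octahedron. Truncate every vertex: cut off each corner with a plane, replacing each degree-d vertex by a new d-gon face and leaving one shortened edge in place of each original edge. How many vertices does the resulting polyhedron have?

The base solid has V = 6, E = 12, F = 8.
Truncation replaces each original edge-end by a new vertex, so V′ = 2E = 24.
Each original edge survives, and each old vertex of degree d contributes d new edges; summing degrees gives Σd = 2E, so E′ = E + 2E = 3E = 36.
Each original face survives and each original vertex becomes one new face: F′ = F + V = 14.

24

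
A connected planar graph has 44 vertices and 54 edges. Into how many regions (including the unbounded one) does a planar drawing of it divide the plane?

12

Euler's formula for a connected plane graph: V − E + F = 2, so F = 2 − 44 + 54 = 12.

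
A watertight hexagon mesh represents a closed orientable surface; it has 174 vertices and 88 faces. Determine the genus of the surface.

Every face is a hexagon, so 2E = 6·88 = 528, giving E = 264.
χ = V − E + F = 174 − 264 + 88 = -2.
For a closed orientable surface χ = 2 − 2g, so g = (2 − (-2))/2 = 2.

2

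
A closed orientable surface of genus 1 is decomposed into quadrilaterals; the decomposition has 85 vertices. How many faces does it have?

χ = 2 − 2·1 = 0, and every face is a square so 4F = 2E.
V − E + F = 0 with E = 4F/2 gives 85 − (4/2 − 1)·F = 0, so F = 85 and E = 170.

85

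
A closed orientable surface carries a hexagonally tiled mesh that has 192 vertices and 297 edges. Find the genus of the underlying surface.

Every face is a hexagon and each edge borders two faces, so 6F = 2·297, giving F = 99.
χ = V − E + F = 192 − 297 + 99 = -6.
For a closed orientable surface χ = 2 − 2g, so g = (2 − (-6))/2 = 4.

4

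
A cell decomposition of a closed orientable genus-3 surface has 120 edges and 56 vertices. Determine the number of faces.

For a closed orientable surface of genus 3, χ = 2 − 2·3 = -4.
F = -4 − V + E = -4 − 56 + 120 = 60.

60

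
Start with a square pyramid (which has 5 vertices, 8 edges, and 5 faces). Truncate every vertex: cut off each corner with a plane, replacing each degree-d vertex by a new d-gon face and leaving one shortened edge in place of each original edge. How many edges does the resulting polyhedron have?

Truncation replaces each original edge-end by a new vertex, so V′ = 2E = 16.
Each original edge survives, and each old vertex of degree d contributes d new edges; summing degrees gives Σd = 2E, so E′ = E + 2E = 3E = 24.
Each original face survives and each original vertex becomes one new face: F′ = F + V = 10.

24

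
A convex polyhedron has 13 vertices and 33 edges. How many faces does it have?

Here V − E + F = 2.
F = 2 − V + E = 2 − 13 + 33 = 22.

22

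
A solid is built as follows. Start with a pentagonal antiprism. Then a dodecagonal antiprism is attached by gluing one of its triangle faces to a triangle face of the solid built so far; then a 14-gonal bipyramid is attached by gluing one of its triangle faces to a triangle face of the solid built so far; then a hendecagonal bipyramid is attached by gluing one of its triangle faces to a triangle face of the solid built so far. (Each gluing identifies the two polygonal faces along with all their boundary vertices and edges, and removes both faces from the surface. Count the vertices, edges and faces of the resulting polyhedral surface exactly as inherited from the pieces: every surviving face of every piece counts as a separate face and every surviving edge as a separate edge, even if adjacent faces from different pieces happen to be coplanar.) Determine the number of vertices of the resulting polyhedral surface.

54

A pentagonal antiprism: V=10, E=20, F=12.
Attach a dodecagonal antiprism (V=24, E=48, F=26) along a 3-gon: merge 3 vertices and 3 edges, delete both glued faces → V=31, E=65, F=36.
Attach a 14-gonal bipyramid (V=16, E=42, F=28) along a 3-gon: merge 3 vertices and 3 edges, delete both glued faces → V=44, E=104, F=62.
Attach a hendecagonal bipyramid (V=13, E=33, F=22) along a 3-gon: merge 3 vertices and 3 edges, delete both glued faces → V=54, E=134, F=82.
Check: V − E + F = 54 − 134 + 82 = 2.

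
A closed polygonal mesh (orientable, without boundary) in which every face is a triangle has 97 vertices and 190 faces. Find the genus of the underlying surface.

0

Every face is a triangle, so 2E = 3·190 = 570, giving E = 285.
χ = V − E + F = 97 − 285 + 190 = 2.
For a closed orientable surface χ = 2 − 2g, so g = (2 − (2))/2 = 0.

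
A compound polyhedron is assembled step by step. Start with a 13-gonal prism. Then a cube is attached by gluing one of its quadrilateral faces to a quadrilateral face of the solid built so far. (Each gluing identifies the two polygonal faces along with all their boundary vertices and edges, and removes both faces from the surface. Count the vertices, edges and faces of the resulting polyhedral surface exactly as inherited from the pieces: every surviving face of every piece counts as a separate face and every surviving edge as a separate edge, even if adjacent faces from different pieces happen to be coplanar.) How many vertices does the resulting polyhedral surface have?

30

A 13-gonal prism: V=26, E=39, F=15.
Attach a cube (V=8, E=12, F=6) along a 4-gon: merge 4 vertices and 4 edges, delete both glued faces → V=30, E=47, F=19.
Check: V − E + F = 30 − 47 + 19 = 2.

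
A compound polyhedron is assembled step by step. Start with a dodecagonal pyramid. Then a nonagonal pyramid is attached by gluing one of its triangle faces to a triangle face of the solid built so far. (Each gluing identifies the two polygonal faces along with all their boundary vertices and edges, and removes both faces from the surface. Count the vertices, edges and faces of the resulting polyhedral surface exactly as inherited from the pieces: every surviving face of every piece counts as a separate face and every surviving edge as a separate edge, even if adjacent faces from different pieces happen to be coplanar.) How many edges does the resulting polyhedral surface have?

39

A dodecagonal pyramid: V=13, E=24, F=13.
Attach a nonagonal pyramid (V=10, E=18, F=10) along a 3-gon: merge 3 vertices and 3 edges, delete both glued faces → V=20, E=39, F=21.
Check: V − E + F = 20 − 39 + 21 = 2.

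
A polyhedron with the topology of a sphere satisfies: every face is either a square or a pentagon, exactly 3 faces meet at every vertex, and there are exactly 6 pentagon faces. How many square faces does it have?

Let x be the number of squares; then F = 6 + x.
Edge–face incidences: 2E = 5·6 + 4·x = 30 + 4x.
Every vertex has degree 3, so 3V = 2E.
Euler: V − E + F = 2 ⇒ (2E)/3 − E + (6 + x) = 2.
Multiply by 6: 2·(2E) − 3·(2E) + 6·(6 + x) = 12, i.e. 36 + 6x − (30 + 4x) = 12.
Collecting terms: 2x + 6 = 12, so 2x = 6, so x = 3.
Then 2E = 30 + 4·3 = 42, so E = 21, V = 2E/3 = 14, F = 6 + 3 = 9.

3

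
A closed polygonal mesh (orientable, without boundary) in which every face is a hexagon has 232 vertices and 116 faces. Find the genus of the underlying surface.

Every face is a hexagon, so 2E = 6·116 = 696, giving E = 348.
χ = V − E + F = 232 − 348 + 116 = 0.
For a closed orientable surface χ = 2 − 2g, so g = (2 − (0))/2 = 1.

1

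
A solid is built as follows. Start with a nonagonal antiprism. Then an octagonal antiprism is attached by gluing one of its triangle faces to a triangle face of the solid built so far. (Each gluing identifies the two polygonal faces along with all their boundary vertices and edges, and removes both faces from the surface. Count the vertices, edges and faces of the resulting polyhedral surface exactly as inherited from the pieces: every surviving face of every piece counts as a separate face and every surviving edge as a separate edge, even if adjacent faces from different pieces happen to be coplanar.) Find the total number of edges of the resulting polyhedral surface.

65

A nonagonal antiprism: V=18, E=36, F=20.
Attach an octagonal antiprism (V=16, E=32, F=18) along a 3-gon: merge 3 vertices and 3 edges, delete both glued faces → V=31, E=65, F=36.
Check: V − E + F = 31 − 65 + 36 = 2.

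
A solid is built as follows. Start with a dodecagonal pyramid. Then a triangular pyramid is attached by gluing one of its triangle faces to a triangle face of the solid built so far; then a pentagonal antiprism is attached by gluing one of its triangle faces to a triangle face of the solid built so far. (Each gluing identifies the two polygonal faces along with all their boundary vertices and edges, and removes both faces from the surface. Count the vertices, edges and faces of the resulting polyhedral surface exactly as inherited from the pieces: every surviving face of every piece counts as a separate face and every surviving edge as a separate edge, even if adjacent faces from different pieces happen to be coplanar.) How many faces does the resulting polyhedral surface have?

A dodecagonal pyramid: V=13, E=24, F=13.
Attach a triangular pyramid (V=4, E=6, F=4) along a 3-gon: merge 3 vertices and 3 edges, delete both glued faces → V=14, E=27, F=15.
Attach a pentagonal antiprism (V=10, E=20, F=12) along a 3-gon: merge 3 vertices and 3 edges, delete both glued faces → V=21, E=44, F=25.
Check: V − E + F = 21 − 44 + 25 = 2.

25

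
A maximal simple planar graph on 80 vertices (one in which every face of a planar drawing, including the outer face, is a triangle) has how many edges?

In a plane triangulation 3F = 2E and V − E + F = 2, so E = 3V − 6 = 3·80 − 6 = 234.

234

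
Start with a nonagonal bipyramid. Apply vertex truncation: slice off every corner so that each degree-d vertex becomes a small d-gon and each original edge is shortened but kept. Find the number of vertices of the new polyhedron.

54

The base solid has V = 11, E = 27, F = 18.
Truncation replaces each original edge-end by a new vertex, so V′ = 2E = 54.
Each original edge survives, and each old vertex of degree d contributes d new edges; summing degrees gives Σd = 2E, so E′ = E + 2E = 3E = 81.
Each original face survives and each original vertex becomes one new face: F′ = F + V = 29.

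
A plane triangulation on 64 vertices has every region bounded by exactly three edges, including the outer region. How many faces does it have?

124

In a plane triangulation 3F = 2E and V − E + F = 2, so F = 2V − 4 = 2·64 − 4 = 124.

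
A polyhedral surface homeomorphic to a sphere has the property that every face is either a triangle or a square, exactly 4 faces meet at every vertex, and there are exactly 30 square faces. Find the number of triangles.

8

Let x be the number of triangles; then F = 30 + x.
Edge–face incidences: 2E = 4·30 + 3·x = 120 + 3x.
Every vertex has degree 4, so 4V = 2E.
Euler: V − E + F = 2 ⇒ (2E)/4 − E + (30 + x) = 2.
Multiply by 8: 2·(2E) − 4·(2E) + 8·(30 + x) = 16, i.e. 240 + 8x − 2·(120 + 3x) = 16.
Collecting terms: 2x = 16, so x = 8.
Then 2E = 120 + 3·8 = 144, so E = 72, V = 2E/4 = 36, F = 30 + 8 = 38.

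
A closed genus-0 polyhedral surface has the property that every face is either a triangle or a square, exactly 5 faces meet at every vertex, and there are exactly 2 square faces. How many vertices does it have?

16

Let x be the number of triangles; then F = 2 + x.
Edge–face incidences: 2E = 4·2 + 3·x = 8 + 3x.
Every vertex has degree 5, so 5V = 2E.
Euler: V − E + F = 2 ⇒ (2E)/5 − E + (2 + x) = 2.
Multiply by 10: 2·(2E) − 5·(2E) + 10·(2 + x) = 20, i.e. 20 + 10x − 3·(8 + 3x) = 20.
Collecting terms: x − 4 = 20, so x = 24.
Then 2E = 8 + 3·24 = 80, so E = 40, V = 2E/5 = 16, F = 2 + 24 = 26.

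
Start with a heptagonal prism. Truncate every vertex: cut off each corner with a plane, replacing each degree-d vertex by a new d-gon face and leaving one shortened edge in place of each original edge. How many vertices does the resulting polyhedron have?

42

The base solid has V = 14, E = 21, F = 9.
Truncation replaces each original edge-end by a new vertex, so V′ = 2E = 42.
Each original edge survives, and each old vertex of degree d contributes d new edges; summing degrees gives Σd = 2E, so E′ = E + 2E = 3E = 63.
Each original face survives and each original vertex becomes one new face: F′ = F + V = 23.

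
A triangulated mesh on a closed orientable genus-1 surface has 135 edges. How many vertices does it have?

45

χ = 2 − 2·1 = 0, and every face is a triangle so 3F = 2E.
F = 2E/3 = 90. Then V = 0 + E − F = 0 + 135 − 90 = 45.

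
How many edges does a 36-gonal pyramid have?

A pyramid on an n-gon base has one n-gon and n triangles: V = 36 + 1 = 37, E = 2·36 = 72, F = 36 + 1 = 37.

72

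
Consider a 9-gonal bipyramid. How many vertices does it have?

A bipyramid over an n-gon has 2n triangular faces and n + 2 vertices: V = 9 + 2 = 11, E = 3·9 = 27, F = 2·9 = 18.

11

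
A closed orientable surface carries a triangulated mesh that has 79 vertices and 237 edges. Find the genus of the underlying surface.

1

Every face is a triangle and each edge borders two faces, so 3F = 2·237, giving F = 158.
χ = V − E + F = 79 − 237 + 158 = 0.
For a closed orientable surface χ = 2 − 2g, so g = (2 − (0))/2 = 1.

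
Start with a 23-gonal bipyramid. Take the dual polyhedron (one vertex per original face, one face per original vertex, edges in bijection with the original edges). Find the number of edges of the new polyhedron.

69

The base solid has V = 25, E = 69, F = 46.
The dual swaps V and F and preserves E: V′ = F = 46, E′ = E = 69, F′ = V = 25.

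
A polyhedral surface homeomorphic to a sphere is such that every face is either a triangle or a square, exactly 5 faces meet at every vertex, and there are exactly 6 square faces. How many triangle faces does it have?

32

Let x be the number of triangles; then F = 6 + x.
Edge–face incidences: 2E = 4·6 + 3·x = 24 + 3x.
Every vertex has degree 5, so 5V = 2E.
Euler: V − E + F = 2 ⇒ (2E)/5 − E + (6 + x) = 2.
Multiply by 10: 2·(2E) − 5·(2E) + 10·(6 + x) = 20, i.e. 60 + 10x − 3·(24 + 3x) = 20.
Collecting terms: x − 12 = 20, so x = 32.
Then 2E = 24 + 3·32 = 120, so E = 60, V = 2E/5 = 24, F = 6 + 32 = 38.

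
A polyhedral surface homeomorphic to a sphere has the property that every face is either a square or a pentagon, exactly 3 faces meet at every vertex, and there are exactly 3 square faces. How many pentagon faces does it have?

6

Let x be the number of pentagons; then F = 3 + x.
Edge–face incidences: 2E = 4·3 + 5·x = 12 + 5x.
Every vertex has degree 3, so 3V = 2E.
Euler: V − E + F = 2 ⇒ (2E)/3 − E + (3 + x) = 2.
Multiply by 6: 2·(2E) − 3·(2E) + 6·(3 + x) = 12, i.e. 18 + 6x − (12 + 5x) = 12.
Collecting terms: x + 6 = 12, so x = 6.
Then 2E = 12 + 5·6 = 42, so E = 21, V = 2E/3 = 14, F = 3 + 6 = 9.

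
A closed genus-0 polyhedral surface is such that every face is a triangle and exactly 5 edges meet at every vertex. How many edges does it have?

30

Each face has 3 edges and each edge borders two faces, so 2E = 3F.
Each vertex has degree 5, so 5V = 2E and hence V = 3F/5.
Euler: V − E + F = 2 ⇒ (3F/5) − (3F/2) + F = 2.
Multiply by 10: (6 − 15 + 10)F = 20, i.e. 1F = 20.
So F = 20, E = 3·20/2 = 30, V = 3·20/5 = 12.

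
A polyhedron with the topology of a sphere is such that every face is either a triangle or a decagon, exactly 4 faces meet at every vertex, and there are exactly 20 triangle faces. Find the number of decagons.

2

Let x be the number of decagons; then F = 20 + x.
Edge–face incidences: 2E = 3·20 + 10·x = 60 + 10x.
Every vertex has degree 4, so 4V = 2E.
Euler: V − E + F = 2 ⇒ (2E)/4 − E + (20 + x) = 2.
Multiply by 8: 2·(2E) − 4·(2E) + 8·(20 + x) = 16, i.e. 160 + 8x − 2·(60 + 10x) = 16.
Collecting terms: −12x + 40 = 16, so −12x = −24, so x = 2.
Then 2E = 60 + 10·2 = 80, so E = 40, V = 2E/4 = 20, F = 20 + 2 = 22.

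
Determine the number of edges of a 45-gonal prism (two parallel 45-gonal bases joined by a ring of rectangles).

135

A prism on an n-gon has two n-gon bases and n rectangular sides: V = 2·45 = 90, E = 3·45 = 135, F = 45 + 2 = 47.
Check: V − E + F = 90 − 135 + 47 = 2.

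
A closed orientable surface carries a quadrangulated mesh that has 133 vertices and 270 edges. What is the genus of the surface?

Every face is a square and each edge borders two faces, so 4F = 2·270, giving F = 135.
χ = V − E + F = 133 − 270 + 135 = -2.
For a closed orientable surface χ = 2 − 2g, so g = (2 − (-2))/2 = 2.

2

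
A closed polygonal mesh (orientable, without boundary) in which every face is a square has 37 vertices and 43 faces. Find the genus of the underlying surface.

Every face is a square, so 2E = 4·43 = 172, giving E = 86.
χ = V − E + F = 37 − 86 + 43 = -6.
For a closed orientable surface χ = 2 − 2g, so g = (2 − (-6))/2 = 4.

4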